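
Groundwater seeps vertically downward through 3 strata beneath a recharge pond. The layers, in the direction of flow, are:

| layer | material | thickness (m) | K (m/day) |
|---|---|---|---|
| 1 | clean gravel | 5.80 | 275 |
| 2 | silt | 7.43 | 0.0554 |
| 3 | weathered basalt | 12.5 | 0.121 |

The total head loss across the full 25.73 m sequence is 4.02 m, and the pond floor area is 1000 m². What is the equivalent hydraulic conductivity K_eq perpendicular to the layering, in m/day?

0.108

Flow is perpendicular to layering, so the layers act in series and the equivalent K is the thickness-weighted harmonic mean.
Total thickness L = 5.80 + 7.43 + 12.5 = 25.73 m.
Σ(b_i/K_i) = 5.80/275 + 7.43/0.0554 + 12.5/0.121 = 237.4 d.
K_eq = L / Σ(b_i/K_i) = 25.73 / 237.4 = 0.1084 m/day.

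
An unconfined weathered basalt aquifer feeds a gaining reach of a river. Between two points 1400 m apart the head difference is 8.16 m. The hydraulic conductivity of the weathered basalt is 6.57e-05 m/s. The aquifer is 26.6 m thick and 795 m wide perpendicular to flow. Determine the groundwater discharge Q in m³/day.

700

Convert K: 6.57e-05 m/s × 86400 = 5.676 m/day.
Cross-sectional area A = 795 × 26.6 = 21147 m².
Hydraulic gradient i = Δh / L = 8.16 / 1400 = 0.005829.
Darcy's law: Q = K · A · i = 5.676 × 21147 × 0.005829 = 699.7 m³/day.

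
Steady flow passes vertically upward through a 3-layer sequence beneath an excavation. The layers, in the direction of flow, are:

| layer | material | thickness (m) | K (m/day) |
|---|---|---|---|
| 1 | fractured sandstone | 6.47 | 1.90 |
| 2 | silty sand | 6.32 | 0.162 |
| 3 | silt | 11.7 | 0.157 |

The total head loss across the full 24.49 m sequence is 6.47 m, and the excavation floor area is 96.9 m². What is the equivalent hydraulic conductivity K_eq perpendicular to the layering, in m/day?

Flow is perpendicular to layering, so the layers act in series and the equivalent K is the thickness-weighted harmonic mean.
Total thickness L = 6.47 + 6.32 + 11.7 = 24.49 m.
Σ(b_i/K_i) = 6.47/1.90 + 6.32/0.162 + 11.7/0.157 = 116.9 d.
K_eq = L / Σ(b_i/K_i) = 24.49 / 116.9 = 0.2094 m/day.

0.209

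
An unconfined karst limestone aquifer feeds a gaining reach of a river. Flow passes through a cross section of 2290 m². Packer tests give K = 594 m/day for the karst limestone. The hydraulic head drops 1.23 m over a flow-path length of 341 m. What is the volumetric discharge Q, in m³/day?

Hydraulic gradient i = Δh / L = 1.23 / 341 = 0.003607.
Darcy's law: Q = K · A · i = 594.0 × 2290 × 0.003607 = 4907 m³/day.

4910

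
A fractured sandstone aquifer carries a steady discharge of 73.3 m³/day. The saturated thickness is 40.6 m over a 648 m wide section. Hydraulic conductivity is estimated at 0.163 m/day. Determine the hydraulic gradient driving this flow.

Cross-sectional area A = 648 × 40.6 = 26309 m².
From Q = K·A·i, i = Q / (K·A) = 73.3 / (0.1630 × 26309) = 0.01709.

0.0171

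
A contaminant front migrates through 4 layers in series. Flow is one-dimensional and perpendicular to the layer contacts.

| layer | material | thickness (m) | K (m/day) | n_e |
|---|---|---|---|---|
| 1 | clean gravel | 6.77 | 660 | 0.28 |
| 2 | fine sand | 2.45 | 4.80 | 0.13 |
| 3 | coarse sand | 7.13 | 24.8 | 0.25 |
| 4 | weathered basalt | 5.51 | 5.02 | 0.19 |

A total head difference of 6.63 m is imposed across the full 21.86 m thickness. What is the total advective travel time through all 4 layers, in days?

1.45

With flow normal to the layers, continuity requires the same specific discharge q through every layer.
Σ(b_i/K_i) = 6.77/660 + 2.45/4.80 + 7.13/24.8 + 5.51/5.02 = 1.906 d.
q = Δh / Σ(b_i/K_i) = 6.63 / 1.906 = 3.479 m/day.
In each layer the seepage velocity is v_i = q/n_i, so the layer transit time is t_i = b_i·n_i / q:
  layer 1 (clean gravel): t_1 = 6.77 × 0.28 / 3.479 = 0.5449 d
  layer 2 (fine sand): t_2 = 2.45 × 0.13 / 3.479 = 0.09155 d
  layer 3 (coarse sand): t_3 = 7.13 × 0.25 / 3.479 = 0.5124 d
  layer 4 (weathered basalt): t_4 = 5.51 × 0.19 / 3.479 = 0.3009 d
Total t = Σ t_i = 1.450 days.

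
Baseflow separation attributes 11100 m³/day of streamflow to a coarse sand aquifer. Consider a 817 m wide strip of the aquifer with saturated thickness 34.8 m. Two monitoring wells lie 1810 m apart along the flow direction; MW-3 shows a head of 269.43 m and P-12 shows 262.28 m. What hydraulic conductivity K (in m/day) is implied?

98.8

Cross-sectional area A = 817 × 34.8 = 28432 m².
Hydraulic gradient i = (269.43 − 262.28) / 1810 = 7.15 / 1810 = 0.003950.
From Q = K·A·i, K = Q / (A·i) = 11100 / (28432 × 0.003950) = 98.83 m/day.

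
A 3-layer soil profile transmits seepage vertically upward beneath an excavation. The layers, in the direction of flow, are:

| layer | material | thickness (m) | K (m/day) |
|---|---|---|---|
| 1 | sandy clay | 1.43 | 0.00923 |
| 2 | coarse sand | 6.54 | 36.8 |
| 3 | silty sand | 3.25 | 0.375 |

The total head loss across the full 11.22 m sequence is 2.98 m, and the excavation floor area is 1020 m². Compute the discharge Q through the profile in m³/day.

18.6

Flow is perpendicular to layering, so the layers act in series and the equivalent K is the thickness-weighted harmonic mean.
Total thickness L = 1.43 + 6.54 + 3.25 = 11.22 m.
Σ(b_i/K_i) = 1.43/0.00923 + 6.54/36.8 + 3.25/0.375 = 163.8 d.
K_eq = L / Σ(b_i/K_i) = 11.22 / 163.8 = 0.06851 m/day.
Q = K_eq · A · (Δh/L) = 0.06851 × 1020 × (2.98/11.22) = 18.56 m³/day.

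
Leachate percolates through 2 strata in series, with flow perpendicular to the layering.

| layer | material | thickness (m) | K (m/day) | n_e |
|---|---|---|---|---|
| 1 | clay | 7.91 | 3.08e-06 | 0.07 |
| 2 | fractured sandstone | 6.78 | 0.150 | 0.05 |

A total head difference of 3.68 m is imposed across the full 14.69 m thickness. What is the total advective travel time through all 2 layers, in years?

With flow normal to the layers, continuity requires the same specific discharge q through every layer.
Σ(b_i/K_i) = 7.91/3.08e-06 + 6.78/0.150 = 2.568e+06 d.
q = Δh / Σ(b_i/K_i) = 3.68 / 2.568e+06 = 1.433e-06 m/day.
In each layer the seepage velocity is v_i = q/n_i, so the layer transit time is t_i = b_i·n_i / q:
  layer 1 (clay): t_1 = 7.91 × 0.07 / 1.433e-06 = 3.864e+05 d
  layer 2 (fractured sandstone): t_2 = 6.78 × 0.05 / 1.433e-06 = 2.366e+05 d
Total t = Σ t_i = 6.230e+05 days = 1706 years.

1710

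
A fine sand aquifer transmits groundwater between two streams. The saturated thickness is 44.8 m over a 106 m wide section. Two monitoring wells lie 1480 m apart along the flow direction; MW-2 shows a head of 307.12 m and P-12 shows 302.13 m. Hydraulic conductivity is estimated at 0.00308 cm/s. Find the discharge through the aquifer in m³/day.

Convert K: 0.00308 cm/s × 864 = 2.661 m/day.
Cross-sectional area A = 106 × 44.8 = 4749 m².
Hydraulic gradient i = (307.12 − 302.13) / 1480 = 4.99 / 1480 = 0.003372.
Darcy's law: Q = K · A · i = 2.661 × 4749 × 0.003372 = 42.61 m³/day.

42.6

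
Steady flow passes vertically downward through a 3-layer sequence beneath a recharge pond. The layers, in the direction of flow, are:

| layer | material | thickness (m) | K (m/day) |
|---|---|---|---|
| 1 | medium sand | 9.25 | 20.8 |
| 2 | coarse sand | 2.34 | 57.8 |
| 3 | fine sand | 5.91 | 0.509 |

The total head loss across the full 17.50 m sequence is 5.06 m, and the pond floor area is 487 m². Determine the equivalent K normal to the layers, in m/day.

Flow is perpendicular to layering, so the layers act in series and the equivalent K is the thickness-weighted harmonic mean.
Total thickness L = 9.25 + 2.34 + 5.91 = 17.50 m.
Σ(b_i/K_i) = 9.25/20.8 + 2.34/57.8 + 5.91/0.509 = 12.10 d.
K_eq = L / Σ(b_i/K_i) = 17.50 / 12.10 = 1.447 m/day.

1.45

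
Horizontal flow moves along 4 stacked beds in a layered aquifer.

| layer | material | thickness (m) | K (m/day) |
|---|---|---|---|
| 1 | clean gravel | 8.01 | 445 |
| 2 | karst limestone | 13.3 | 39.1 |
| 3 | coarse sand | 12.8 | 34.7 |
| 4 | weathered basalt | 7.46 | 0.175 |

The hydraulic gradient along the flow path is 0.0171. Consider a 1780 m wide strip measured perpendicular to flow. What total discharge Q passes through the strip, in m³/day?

Flow is parallel to layering, so each bed carries its own Darcy discharge and the transmissivities add.
Σ(K_i·b_i) = 445×8.01 + 39.1×13.3 + 34.7×12.8 + 0.175×7.46 = 4530 m²/day.
Hydraulic gradient i = 0.0171.
Q = Σ(K_i·b_i) · W · i = 4530 × 1780 × 0.01710 = 1.379e+05 m³/day.

138000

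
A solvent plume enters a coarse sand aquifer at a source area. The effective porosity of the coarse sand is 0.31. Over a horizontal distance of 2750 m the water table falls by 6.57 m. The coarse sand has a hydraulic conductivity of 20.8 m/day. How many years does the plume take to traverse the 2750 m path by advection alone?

Hydraulic gradient i = Δh / L = 6.57 / 2750 = 0.002389.
Darcy flux q = K · i = 20.80 × 0.002389 = 0.04969 m/day.
Seepage velocity v = q / n_e = 0.04969 / 0.31 = 0.1603 m/day.
Travel time t = L / v = 2750 / 0.1603 = 17155 days = 46.97 years.

47.0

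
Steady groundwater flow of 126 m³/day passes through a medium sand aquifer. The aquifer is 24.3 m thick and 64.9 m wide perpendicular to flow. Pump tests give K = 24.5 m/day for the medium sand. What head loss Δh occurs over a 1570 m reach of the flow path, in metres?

5.12

Cross-sectional area A = 64.9 × 24.3 = 1577 m².
From Q = K·A·i, i = Q / (K·A) = 126 / (24.50 × 1577) = 0.003261.
Head loss Δh = i · L = 0.003261 × 1570 = 5.120 m.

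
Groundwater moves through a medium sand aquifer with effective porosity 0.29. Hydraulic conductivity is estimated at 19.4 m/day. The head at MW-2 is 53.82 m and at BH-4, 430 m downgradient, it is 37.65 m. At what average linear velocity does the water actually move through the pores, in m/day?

Hydraulic gradient i = (53.82 − 37.65) / 430 = 16.17 / 430 = 0.03760.
Darcy flux q = K · i = 19.40 × 0.03760 = 0.7295 m/day.
Seepage velocity v = q / n_e = 0.7295 / 0.29 = 2.516 m/day.

2.52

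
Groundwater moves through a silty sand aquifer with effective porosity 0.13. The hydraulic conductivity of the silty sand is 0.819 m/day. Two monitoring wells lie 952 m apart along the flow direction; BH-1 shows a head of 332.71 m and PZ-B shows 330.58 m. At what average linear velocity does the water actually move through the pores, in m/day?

Hydraulic gradient i = (332.71 − 330.58) / 952 = 2.13 / 952 = 0.002237.
Darcy flux q = K · i = 0.8190 × 0.002237 = 0.001832 m/day.
Seepage velocity v = q / n_e = 0.001832 / 0.13 = 0.01410 m/day.

0.0141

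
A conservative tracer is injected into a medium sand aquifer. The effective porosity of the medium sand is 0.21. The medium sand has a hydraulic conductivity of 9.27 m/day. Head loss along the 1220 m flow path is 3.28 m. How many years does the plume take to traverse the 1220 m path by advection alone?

Hydraulic gradient i = Δh / L = 3.28 / 1220 = 0.002689.
Darcy flux q = K · i = 9.270 × 0.002689 = 0.02492 m/day.
Seepage velocity v = q / n_e = 0.02492 / 0.21 = 0.1187 m/day.
Travel time t = L / v = 1220 / 0.1187 = 10280 days = 28.14 years.

28.1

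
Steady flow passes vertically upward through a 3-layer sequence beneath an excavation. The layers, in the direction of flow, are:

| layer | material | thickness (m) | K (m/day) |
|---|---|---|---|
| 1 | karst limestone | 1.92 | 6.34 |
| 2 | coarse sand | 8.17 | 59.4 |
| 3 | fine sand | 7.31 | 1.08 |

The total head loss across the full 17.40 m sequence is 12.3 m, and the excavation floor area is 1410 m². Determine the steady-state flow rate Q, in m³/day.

2410

Flow is perpendicular to layering, so the layers act in series and the equivalent K is the thickness-weighted harmonic mean.
Total thickness L = 1.92 + 8.17 + 7.31 = 17.40 m.
Σ(b_i/K_i) = 1.92/6.34 + 8.17/59.4 + 7.31/1.08 = 7.209 d.
K_eq = L / Σ(b_i/K_i) = 17.40 / 7.209 = 2.414 m/day.
Q = K_eq · A · (Δh/L) = 2.414 × 1410 × (12.3/17.40) = 2406 m³/day.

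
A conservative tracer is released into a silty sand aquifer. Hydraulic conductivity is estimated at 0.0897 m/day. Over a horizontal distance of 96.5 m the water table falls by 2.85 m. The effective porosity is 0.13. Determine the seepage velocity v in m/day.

Hydraulic gradient i = Δh / L = 2.85 / 96.5 = 0.02953.
Darcy flux q = K · i = 0.08970 × 0.02953 = 0.002649 m/day.
Seepage velocity v = q / n_e = 0.002649 / 0.13 = 0.02038 m/day.

0.0204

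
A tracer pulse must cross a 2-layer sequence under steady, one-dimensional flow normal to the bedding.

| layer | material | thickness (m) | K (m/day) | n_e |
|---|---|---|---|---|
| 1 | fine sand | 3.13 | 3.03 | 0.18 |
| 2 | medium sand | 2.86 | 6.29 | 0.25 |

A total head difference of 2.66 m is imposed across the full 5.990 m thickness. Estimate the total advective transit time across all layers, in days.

With flow normal to the layers, continuity requires the same specific discharge q through every layer.
Σ(b_i/K_i) = 3.13/3.03 + 2.86/6.29 = 1.488 d.
q = Δh / Σ(b_i/K_i) = 2.66 / 1.488 = 1.788 m/day.
In each layer the seepage velocity is v_i = q/n_i, so the layer transit time is t_i = b_i·n_i / q:
  layer 1 (fine sand): t_1 = 3.13 × 0.18 / 1.788 = 0.3151 d
  layer 2 (medium sand): t_2 = 2.86 × 0.25 / 1.788 = 0.3999 d
Total t = Σ t_i = 0.7150 days.

0.715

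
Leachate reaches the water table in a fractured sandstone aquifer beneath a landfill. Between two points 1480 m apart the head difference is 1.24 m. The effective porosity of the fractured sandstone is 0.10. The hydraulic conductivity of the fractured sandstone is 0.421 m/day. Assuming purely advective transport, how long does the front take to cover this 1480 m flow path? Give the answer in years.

1150

Hydraulic gradient i = Δh / L = 1.24 / 1480 = 0.0008378.
Darcy flux q = K · i = 0.4210 × 0.0008378 = 0.0003527 m/day.
Seepage velocity v = q / n_e = 0.0003527 / 0.10 = 0.003527 m/day.
Travel time t = L / v = 1480 / 0.003527 = 4.196e+05 days = 1149 years.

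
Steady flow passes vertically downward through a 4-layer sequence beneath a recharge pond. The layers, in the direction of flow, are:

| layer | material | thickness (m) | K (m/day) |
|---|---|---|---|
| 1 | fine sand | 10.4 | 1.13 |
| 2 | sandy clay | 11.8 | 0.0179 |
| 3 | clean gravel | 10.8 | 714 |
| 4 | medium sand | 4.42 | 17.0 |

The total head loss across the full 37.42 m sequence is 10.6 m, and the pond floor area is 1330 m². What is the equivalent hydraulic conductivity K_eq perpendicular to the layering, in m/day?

Flow is perpendicular to layering, so the layers act in series and the equivalent K is the thickness-weighted harmonic mean.
Total thickness L = 10.4 + 11.8 + 10.8 + 4.42 = 37.42 m.
Σ(b_i/K_i) = 10.4/1.13 + 11.8/0.0179 + 10.8/714 + 4.42/17.0 = 668.7 d.
K_eq = L / Σ(b_i/K_i) = 37.42 / 668.7 = 0.05596 m/day.

0.0560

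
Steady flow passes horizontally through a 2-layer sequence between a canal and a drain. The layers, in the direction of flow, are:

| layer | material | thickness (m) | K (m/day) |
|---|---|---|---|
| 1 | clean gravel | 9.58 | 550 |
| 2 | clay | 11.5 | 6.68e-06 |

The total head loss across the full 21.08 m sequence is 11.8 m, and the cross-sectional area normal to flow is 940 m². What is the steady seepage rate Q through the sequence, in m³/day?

Flow is perpendicular to layering, so the layers act in series and the equivalent K is the thickness-weighted harmonic mean.
Total thickness L = 9.58 + 11.5 = 21.08 m.
Σ(b_i/K_i) = 9.58/550 + 11.5/6.68e-06 = 1.722e+06 d.
K_eq = L / Σ(b_i/K_i) = 21.08 / 1.722e+06 = 1.224e-05 m/day.
Q = K_eq · A · (Δh/L) = 1.224e-05 × 940 × (11.8/21.08) = 0.006443 m³/day.

0.00644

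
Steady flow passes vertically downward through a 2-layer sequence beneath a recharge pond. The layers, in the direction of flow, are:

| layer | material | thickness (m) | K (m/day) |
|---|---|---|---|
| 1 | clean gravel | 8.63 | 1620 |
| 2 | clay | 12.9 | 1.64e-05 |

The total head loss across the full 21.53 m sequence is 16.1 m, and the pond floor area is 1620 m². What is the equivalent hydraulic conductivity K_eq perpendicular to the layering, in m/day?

2.74e-05

Flow is perpendicular to layering, so the layers act in series and the equivalent K is the thickness-weighted harmonic mean.
Total thickness L = 8.63 + 12.9 = 21.53 m.
Σ(b_i/K_i) = 8.63/1620 + 12.9/1.64e-05 = 7.866e+05 d.
K_eq = L / Σ(b_i/K_i) = 21.53 / 7.866e+05 = 2.737e-05 m/day.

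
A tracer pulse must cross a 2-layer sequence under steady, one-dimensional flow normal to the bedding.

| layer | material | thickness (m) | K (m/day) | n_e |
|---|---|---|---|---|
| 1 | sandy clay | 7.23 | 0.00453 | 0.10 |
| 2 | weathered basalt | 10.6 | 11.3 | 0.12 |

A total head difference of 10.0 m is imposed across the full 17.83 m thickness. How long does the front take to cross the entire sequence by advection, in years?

With flow normal to the layers, continuity requires the same specific discharge q through every layer.
Σ(b_i/K_i) = 7.23/0.00453 + 10.6/11.3 = 1597 d.
q = Δh / Σ(b_i/K_i) = 10.0 / 1597 = 0.006262 m/day.
In each layer the seepage velocity is v_i = q/n_i, so the layer transit time is t_i = b_i·n_i / q:
  layer 1 (sandy clay): t_1 = 7.23 × 0.10 / 0.006262 = 115.5 d
  layer 2 (weathered basalt): t_2 = 10.6 × 0.12 / 0.006262 = 203.1 d
Total t = Σ t_i = 318.6 days = 0.8723 years.

0.872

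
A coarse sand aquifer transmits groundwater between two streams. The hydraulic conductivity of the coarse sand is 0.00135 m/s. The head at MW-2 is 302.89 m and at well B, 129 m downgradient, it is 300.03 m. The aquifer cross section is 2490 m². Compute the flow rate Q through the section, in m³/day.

Convert K: 0.00135 m/s × 86400 = 116.6 m/day.
Hydraulic gradient i = (302.89 − 300.03) / 129 = 2.86 / 129 = 0.02217.
Darcy's law: Q = K · A · i = 116.6 × 2490 × 0.02217 = 6439 m³/day.

6440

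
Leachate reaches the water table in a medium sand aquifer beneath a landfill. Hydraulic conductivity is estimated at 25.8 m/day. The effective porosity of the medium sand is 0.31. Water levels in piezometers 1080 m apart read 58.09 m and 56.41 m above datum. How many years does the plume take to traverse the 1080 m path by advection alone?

22.8

Hydraulic gradient i = (58.09 − 56.41) / 1080 = 1.68 / 1080 = 0.001556.
Darcy flux q = K · i = 25.80 × 0.001556 = 0.04013 m/day.
Seepage velocity v = q / n_e = 0.04013 / 0.31 = 0.1295 m/day.
Travel time t = L / v = 1080 / 0.1295 = 8342 days = 22.84 years.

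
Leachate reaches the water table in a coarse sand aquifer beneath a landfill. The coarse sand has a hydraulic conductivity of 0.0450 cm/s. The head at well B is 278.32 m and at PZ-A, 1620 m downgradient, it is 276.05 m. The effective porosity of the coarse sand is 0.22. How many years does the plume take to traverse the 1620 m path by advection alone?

Convert K: 0.0450 cm/s × 864 = 38.88 m/day.
Hydraulic gradient i = (278.32 − 276.05) / 1620 = 2.27 / 1620 = 0.001401.
Darcy flux q = K · i = 38.88 × 0.001401 = 0.05448 m/day.
Seepage velocity v = q / n_e = 0.05448 / 0.22 = 0.2476 m/day.
Travel time t = L / v = 1620 / 0.2476 = 6542 days = 17.91 years.

17.9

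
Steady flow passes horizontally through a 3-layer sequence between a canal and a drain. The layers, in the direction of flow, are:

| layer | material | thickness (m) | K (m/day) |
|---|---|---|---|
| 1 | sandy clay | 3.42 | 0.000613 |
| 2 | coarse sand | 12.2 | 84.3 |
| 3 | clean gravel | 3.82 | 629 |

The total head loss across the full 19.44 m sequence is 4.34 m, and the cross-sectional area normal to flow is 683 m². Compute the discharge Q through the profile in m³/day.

Flow is perpendicular to layering, so the layers act in series and the equivalent K is the thickness-weighted harmonic mean.
Total thickness L = 3.42 + 12.2 + 3.82 = 19.44 m.
Σ(b_i/K_i) = 3.42/0.000613 + 12.2/84.3 + 3.82/629 = 5579 d.
K_eq = L / Σ(b_i/K_i) = 19.44 / 5579 = 0.003484 m/day.
Q = K_eq · A · (Δh/L) = 0.003484 × 683 × (4.34/19.44) = 0.5313 m³/day.

0.531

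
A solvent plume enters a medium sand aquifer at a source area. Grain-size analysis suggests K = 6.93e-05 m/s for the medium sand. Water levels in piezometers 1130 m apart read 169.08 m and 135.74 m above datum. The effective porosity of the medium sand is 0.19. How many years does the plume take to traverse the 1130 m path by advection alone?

Convert K: 6.93e-05 m/s × 86400 = 5.988 m/day.
Hydraulic gradient i = (169.08 − 135.74) / 1130 = 33.34 / 1130 = 0.02950.
Darcy flux q = K · i = 5.988 × 0.02950 = 0.1767 m/day.
Seepage velocity v = q / n_e = 0.1767 / 0.19 = 0.9298 m/day.
Travel time t = L / v = 1130 / 0.9298 = 1215 days = 3.327 years.

3.33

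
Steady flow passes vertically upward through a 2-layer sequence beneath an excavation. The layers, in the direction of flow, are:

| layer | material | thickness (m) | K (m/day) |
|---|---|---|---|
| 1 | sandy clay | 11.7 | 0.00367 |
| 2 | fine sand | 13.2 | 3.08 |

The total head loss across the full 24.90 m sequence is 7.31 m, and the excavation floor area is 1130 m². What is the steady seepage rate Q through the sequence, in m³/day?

2.59

Flow is perpendicular to layering, so the layers act in series and the equivalent K is the thickness-weighted harmonic mean.
Total thickness L = 11.7 + 13.2 = 24.90 m.
Σ(b_i/K_i) = 11.7/0.00367 + 13.2/3.08 = 3192 d.
K_eq = L / Σ(b_i/K_i) = 24.90 / 3192 = 0.007800 m/day.
Q = K_eq · A · (Δh/L) = 0.007800 × 1130 × (7.31/24.90) = 2.588 m³/day.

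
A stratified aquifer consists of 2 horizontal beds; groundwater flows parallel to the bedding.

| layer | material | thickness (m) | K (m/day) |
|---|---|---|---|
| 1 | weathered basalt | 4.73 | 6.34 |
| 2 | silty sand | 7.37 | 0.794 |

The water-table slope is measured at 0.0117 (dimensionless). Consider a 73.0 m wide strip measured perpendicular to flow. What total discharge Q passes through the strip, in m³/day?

Flow is parallel to layering, so each bed carries its own Darcy discharge and the transmissivities add.
Σ(K_i·b_i) = 6.34×4.73 + 0.794×7.37 = 35.84 m²/day.
Hydraulic gradient i = 0.0117.
Q = Σ(K_i·b_i) · W · i = 35.84 × 73.0 × 0.01170 = 30.61 m³/day.

30.6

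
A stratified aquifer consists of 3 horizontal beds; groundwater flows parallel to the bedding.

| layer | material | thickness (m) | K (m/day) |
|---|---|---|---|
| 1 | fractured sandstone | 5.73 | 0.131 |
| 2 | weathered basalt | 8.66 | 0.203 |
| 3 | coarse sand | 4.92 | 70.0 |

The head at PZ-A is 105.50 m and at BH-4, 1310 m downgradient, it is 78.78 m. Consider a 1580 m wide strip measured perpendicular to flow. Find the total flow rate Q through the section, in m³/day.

Flow is parallel to layering, so each bed carries its own Darcy discharge and the transmissivities add.
Σ(K_i·b_i) = 0.131×5.73 + 0.203×8.66 + 70.0×4.92 = 346.9 m²/day.
Hydraulic gradient i = (105.50 − 78.78) / 1310 = 26.72 / 1310 = 0.02040.
Q = Σ(K_i·b_i) · W · i = 346.9 × 1580 × 0.02040 = 11180 m³/day.

11200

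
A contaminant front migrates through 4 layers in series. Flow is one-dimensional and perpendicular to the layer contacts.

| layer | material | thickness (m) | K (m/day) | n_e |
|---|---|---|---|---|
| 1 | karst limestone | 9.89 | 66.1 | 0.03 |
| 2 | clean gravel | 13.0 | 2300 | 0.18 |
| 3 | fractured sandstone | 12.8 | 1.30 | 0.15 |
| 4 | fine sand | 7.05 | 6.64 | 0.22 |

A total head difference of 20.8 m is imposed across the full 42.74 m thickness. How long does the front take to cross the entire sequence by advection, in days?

3.25

With flow normal to the layers, continuity requires the same specific discharge q through every layer.
Σ(b_i/K_i) = 9.89/66.1 + 13.0/2300 + 12.8/1.30 + 7.05/6.64 = 11.06 d.
q = Δh / Σ(b_i/K_i) = 20.8 / 11.06 = 1.880 m/day.
In each layer the seepage velocity is v_i = q/n_i, so the layer transit time is t_i = b_i·n_i / q:
  layer 1 (karst limestone): t_1 = 9.89 × 0.03 / 1.880 = 0.1578 d
  layer 2 (clean gravel): t_2 = 13.0 × 0.18 / 1.880 = 1.245 d
  layer 3 (fractured sandstone): t_3 = 12.8 × 0.15 / 1.880 = 1.021 d
  layer 4 (fine sand): t_4 = 7.05 × 0.22 / 1.880 = 0.8250 d
Total t = Σ t_i = 3.249 days.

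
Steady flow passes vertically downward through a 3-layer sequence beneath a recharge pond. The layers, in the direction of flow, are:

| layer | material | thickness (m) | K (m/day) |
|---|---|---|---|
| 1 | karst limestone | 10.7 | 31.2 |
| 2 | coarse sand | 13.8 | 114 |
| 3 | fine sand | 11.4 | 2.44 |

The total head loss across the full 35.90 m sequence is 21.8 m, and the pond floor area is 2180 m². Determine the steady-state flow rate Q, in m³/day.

Flow is perpendicular to layering, so the layers act in series and the equivalent K is the thickness-weighted harmonic mean.
Total thickness L = 10.7 + 13.8 + 11.4 = 35.90 m.
Σ(b_i/K_i) = 10.7/31.2 + 13.8/114 + 11.4/2.44 = 5.136 d.
K_eq = L / Σ(b_i/K_i) = 35.90 / 5.136 = 6.990 m/day.
Q = K_eq · A · (Δh/L) = 6.990 × 2180 × (21.8/35.90) = 9253 m³/day.

9250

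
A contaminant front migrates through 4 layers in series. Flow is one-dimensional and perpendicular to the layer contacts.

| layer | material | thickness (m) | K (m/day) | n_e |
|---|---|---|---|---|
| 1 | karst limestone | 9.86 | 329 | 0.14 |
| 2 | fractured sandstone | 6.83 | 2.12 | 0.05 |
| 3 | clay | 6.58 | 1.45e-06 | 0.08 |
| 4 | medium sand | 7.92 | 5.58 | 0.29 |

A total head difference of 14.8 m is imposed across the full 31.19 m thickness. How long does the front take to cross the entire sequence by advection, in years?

3820

With flow normal to the layers, continuity requires the same specific discharge q through every layer.
Σ(b_i/K_i) = 9.86/329 + 6.83/2.12 + 6.58/1.45e-06 + 7.92/5.58 = 4.538e+06 d.
q = Δh / Σ(b_i/K_i) = 14.8 / 4.538e+06 = 3.261e-06 m/day.
In each layer the seepage velocity is v_i = q/n_i, so the layer transit time is t_i = b_i·n_i / q:
  layer 1 (karst limestone): t_1 = 9.86 × 0.14 / 3.261e-06 = 4.233e+05 d
  layer 2 (fractured sandstone): t_2 = 6.83 × 0.05 / 3.261e-06 = 1.047e+05 d
  layer 3 (clay): t_3 = 6.58 × 0.08 / 3.261e-06 = 1.614e+05 d
  layer 4 (medium sand): t_4 = 7.92 × 0.29 / 3.261e-06 = 7.042e+05 d
Total t = Σ t_i = 1.394e+06 days = 3815 years.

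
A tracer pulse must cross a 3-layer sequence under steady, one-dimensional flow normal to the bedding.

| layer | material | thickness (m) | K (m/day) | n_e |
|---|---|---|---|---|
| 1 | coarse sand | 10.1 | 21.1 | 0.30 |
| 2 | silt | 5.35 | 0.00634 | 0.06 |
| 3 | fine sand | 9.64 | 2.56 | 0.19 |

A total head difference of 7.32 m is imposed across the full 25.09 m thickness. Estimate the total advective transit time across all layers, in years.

1.64

With flow normal to the layers, continuity requires the same specific discharge q through every layer.
Σ(b_i/K_i) = 10.1/21.1 + 5.35/0.00634 + 9.64/2.56 = 848.1 d.
q = Δh / Σ(b_i/K_i) = 7.32 / 848.1 = 0.008631 m/day.
In each layer the seepage velocity is v_i = q/n_i, so the layer transit time is t_i = b_i·n_i / q:
  layer 1 (coarse sand): t_1 = 10.1 × 0.30 / 0.008631 = 351.1 d
  layer 2 (silt): t_2 = 5.35 × 0.06 / 0.008631 = 37.19 d
  layer 3 (fine sand): t_3 = 9.64 × 0.19 / 0.008631 = 212.2 d
Total t = Σ t_i = 600.5 days = 1.644 years.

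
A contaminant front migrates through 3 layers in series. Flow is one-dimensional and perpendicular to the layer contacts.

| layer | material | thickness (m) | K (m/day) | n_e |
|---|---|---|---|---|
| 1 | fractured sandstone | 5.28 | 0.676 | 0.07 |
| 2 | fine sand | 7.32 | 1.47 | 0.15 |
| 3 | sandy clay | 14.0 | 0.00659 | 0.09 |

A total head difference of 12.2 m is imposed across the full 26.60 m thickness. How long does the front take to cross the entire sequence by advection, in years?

1.31

With flow normal to the layers, continuity requires the same specific discharge q through every layer.
Σ(b_i/K_i) = 5.28/0.676 + 7.32/1.47 + 14.0/0.00659 = 2137 d.
q = Δh / Σ(b_i/K_i) = 12.2 / 2137 = 0.005708 m/day.
In each layer the seepage velocity is v_i = q/n_i, so the layer transit time is t_i = b_i·n_i / q:
  layer 1 (fractured sandstone): t_1 = 5.28 × 0.07 / 0.005708 = 64.75 d
  layer 2 (fine sand): t_2 = 7.32 × 0.15 / 0.005708 = 192.3 d
  layer 3 (sandy clay): t_3 = 14.0 × 0.09 / 0.005708 = 220.7 d
Total t = Σ t_i = 477.8 days = 1.308 years.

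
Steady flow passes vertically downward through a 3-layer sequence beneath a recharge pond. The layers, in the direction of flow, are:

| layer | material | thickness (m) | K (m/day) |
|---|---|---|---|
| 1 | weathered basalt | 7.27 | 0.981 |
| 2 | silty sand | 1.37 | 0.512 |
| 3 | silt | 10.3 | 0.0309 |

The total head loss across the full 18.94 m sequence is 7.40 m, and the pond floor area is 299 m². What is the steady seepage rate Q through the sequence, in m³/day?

Flow is perpendicular to layering, so the layers act in series and the equivalent K is the thickness-weighted harmonic mean.
Total thickness L = 7.27 + 1.37 + 10.3 = 18.94 m.
Σ(b_i/K_i) = 7.27/0.981 + 1.37/0.512 + 10.3/0.0309 = 343.4 d.
K_eq = L / Σ(b_i/K_i) = 18.94 / 343.4 = 0.05515 m/day.
Q = K_eq · A · (Δh/L) = 0.05515 × 299 × (7.40/18.94) = 6.443 m³/day.

6.44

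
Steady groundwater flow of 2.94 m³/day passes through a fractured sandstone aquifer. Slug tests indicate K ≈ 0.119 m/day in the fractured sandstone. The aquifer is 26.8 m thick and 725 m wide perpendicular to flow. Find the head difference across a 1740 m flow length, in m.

Cross-sectional area A = 725 × 26.8 = 19430 m².
From Q = K·A·i, i = Q / (K·A) = 2.94 / (0.1190 × 19430) = 0.001272.
Head loss Δh = i · L = 0.001272 × 1740 = 2.212 m.

2.21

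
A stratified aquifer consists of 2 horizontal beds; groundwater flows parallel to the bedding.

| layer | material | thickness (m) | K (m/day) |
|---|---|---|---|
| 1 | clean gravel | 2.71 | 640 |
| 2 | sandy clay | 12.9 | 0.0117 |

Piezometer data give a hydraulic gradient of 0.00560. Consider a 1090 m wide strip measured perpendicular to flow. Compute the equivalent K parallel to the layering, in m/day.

111

Flow is parallel to layering, so each bed carries its own Darcy discharge and the transmissivities add.
Σ(K_i·b_i) = 640×2.71 + 0.0117×12.9 = 1735 m²/day.
Total thickness b = 15.61 m, so K_eq = Σ(K_i·b_i)/b = 111.1 m/day.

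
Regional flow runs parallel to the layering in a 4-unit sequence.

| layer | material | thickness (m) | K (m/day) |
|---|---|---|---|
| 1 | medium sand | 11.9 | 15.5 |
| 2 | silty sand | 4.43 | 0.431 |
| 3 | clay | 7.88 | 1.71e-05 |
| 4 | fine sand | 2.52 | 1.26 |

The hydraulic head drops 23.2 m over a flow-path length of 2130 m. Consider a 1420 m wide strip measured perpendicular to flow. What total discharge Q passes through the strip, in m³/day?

2930

Flow is parallel to layering, so each bed carries its own Darcy discharge and the transmissivities add.
Σ(K_i·b_i) = 15.5×11.9 + 0.431×4.43 + 1.71e-05×7.88 + 1.26×2.52 = 189.5 m²/day.
Hydraulic gradient i = Δh / L = 23.2 / 2130 = 0.01089.
Q = Σ(K_i·b_i) · W · i = 189.5 × 1420 × 0.01089 = 2931 m³/day.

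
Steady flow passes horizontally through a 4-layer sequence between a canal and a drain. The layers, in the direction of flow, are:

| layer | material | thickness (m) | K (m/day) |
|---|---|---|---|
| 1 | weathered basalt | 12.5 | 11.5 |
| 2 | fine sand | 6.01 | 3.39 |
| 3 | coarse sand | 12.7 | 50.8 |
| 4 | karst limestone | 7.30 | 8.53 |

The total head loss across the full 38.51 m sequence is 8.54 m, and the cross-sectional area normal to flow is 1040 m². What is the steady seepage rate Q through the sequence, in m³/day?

2240

Flow is perpendicular to layering, so the layers act in series and the equivalent K is the thickness-weighted harmonic mean.
Total thickness L = 12.5 + 6.01 + 12.7 + 7.30 = 38.51 m.
Σ(b_i/K_i) = 12.5/11.5 + 6.01/3.39 + 12.7/50.8 + 7.30/8.53 = 3.966 d.
K_eq = L / Σ(b_i/K_i) = 38.51 / 3.966 = 9.711 m/day.
Q = K_eq · A · (Δh/L) = 9.711 × 1040 × (8.54/38.51) = 2240 m³/day.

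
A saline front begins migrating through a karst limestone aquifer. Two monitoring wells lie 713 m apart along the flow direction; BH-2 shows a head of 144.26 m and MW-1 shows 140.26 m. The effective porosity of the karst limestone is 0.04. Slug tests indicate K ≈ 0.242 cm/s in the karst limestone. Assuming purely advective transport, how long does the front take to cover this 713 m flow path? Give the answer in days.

Convert K: 0.242 cm/s × 864 = 209.1 m/day.
Hydraulic gradient i = (144.26 − 140.26) / 713 = 4 / 713 = 0.005610.
Darcy flux q = K · i = 209.1 × 0.005610 = 1.173 m/day.
Seepage velocity v = q / n_e = 1.173 / 0.04 = 29.33 m/day.
Travel time t = L / v = 713 / 29.33 = 24.31 days.

24.3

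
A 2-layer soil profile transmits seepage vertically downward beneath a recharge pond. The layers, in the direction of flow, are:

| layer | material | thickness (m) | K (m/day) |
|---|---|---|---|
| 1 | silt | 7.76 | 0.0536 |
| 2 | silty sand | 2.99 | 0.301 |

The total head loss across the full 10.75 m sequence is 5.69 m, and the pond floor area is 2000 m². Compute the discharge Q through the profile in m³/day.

Flow is perpendicular to layering, so the layers act in series and the equivalent K is the thickness-weighted harmonic mean.
Total thickness L = 7.76 + 2.99 = 10.75 m.
Σ(b_i/K_i) = 7.76/0.0536 + 2.99/0.301 = 154.7 d.
K_eq = L / Σ(b_i/K_i) = 10.75 / 154.7 = 0.06948 m/day.
Q = K_eq · A · (Δh/L) = 0.06948 × 2000 × (5.69/10.75) = 73.56 m³/day.

73.6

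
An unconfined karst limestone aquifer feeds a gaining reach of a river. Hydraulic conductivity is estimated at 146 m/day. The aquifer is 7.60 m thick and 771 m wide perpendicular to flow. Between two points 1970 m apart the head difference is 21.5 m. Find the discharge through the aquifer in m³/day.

Cross-sectional area A = 771 × 7.60 = 5860 m².
Hydraulic gradient i = Δh / L = 21.5 / 1970 = 0.01091.
Darcy's law: Q = K · A · i = 146.0 × 5860 × 0.01091 = 9337 m³/day.

9340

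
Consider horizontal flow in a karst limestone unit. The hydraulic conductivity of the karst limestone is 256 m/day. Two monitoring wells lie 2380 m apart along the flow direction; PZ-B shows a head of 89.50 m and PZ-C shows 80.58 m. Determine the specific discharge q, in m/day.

0.959

Hydraulic gradient i = (89.50 − 80.58) / 2380 = 8.92 / 2380 = 0.003748.
Specific discharge q = K · i = 256.0 × 0.003748 = 0.9595 m/day.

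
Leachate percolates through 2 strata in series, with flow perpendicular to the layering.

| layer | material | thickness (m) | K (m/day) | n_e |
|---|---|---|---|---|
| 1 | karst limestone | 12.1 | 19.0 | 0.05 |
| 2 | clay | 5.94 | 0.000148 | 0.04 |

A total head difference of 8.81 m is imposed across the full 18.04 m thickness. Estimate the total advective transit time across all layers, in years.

10.5

With flow normal to the layers, continuity requires the same specific discharge q through every layer.
Σ(b_i/K_i) = 12.1/19.0 + 5.94/0.000148 = 40136 d.
q = Δh / Σ(b_i/K_i) = 8.81 / 40136 = 0.0002195 m/day.
In each layer the seepage velocity is v_i = q/n_i, so the layer transit time is t_i = b_i·n_i / q:
  layer 1 (karst limestone): t_1 = 12.1 × 0.05 / 0.0002195 = 2756 d
  layer 2 (clay): t_2 = 5.94 × 0.04 / 0.0002195 = 1082 d
Total t = Σ t_i = 3839 days = 10.51 years.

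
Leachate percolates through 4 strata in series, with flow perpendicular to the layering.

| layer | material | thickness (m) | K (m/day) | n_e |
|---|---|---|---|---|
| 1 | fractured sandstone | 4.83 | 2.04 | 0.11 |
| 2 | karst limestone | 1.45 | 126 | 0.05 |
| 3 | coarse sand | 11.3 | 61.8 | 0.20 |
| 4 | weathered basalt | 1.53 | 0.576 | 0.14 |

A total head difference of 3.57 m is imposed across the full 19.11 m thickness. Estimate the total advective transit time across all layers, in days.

4.50

With flow normal to the layers, continuity requires the same specific discharge q through every layer.
Σ(b_i/K_i) = 4.83/2.04 + 1.45/126 + 11.3/61.8 + 1.53/0.576 = 5.218 d.
q = Δh / Σ(b_i/K_i) = 3.57 / 5.218 = 0.6841 m/day.
In each layer the seepage velocity is v_i = q/n_i, so the layer transit time is t_i = b_i·n_i / q:
  layer 1 (fractured sandstone): t_1 = 4.83 × 0.11 / 0.6841 = 0.7766 d
  layer 2 (karst limestone): t_2 = 1.45 × 0.05 / 0.6841 = 0.1060 d
  layer 3 (coarse sand): t_3 = 11.3 × 0.20 / 0.6841 = 3.303 d
  layer 4 (weathered basalt): t_4 = 1.53 × 0.14 / 0.6841 = 0.3131 d
Total t = Σ t_i = 4.499 days.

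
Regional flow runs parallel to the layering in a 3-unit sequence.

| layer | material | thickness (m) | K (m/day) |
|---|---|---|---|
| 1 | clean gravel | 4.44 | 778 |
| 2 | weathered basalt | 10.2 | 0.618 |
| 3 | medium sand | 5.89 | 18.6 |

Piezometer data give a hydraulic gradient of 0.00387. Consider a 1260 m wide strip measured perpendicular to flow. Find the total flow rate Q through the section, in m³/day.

17400

Flow is parallel to layering, so each bed carries its own Darcy discharge and the transmissivities add.
Σ(K_i·b_i) = 778×4.44 + 0.618×10.2 + 18.6×5.89 = 3570 m²/day.
Hydraulic gradient i = 0.00387.
Q = Σ(K_i·b_i) · W · i = 3570 × 1260 × 0.003870 = 17409 m³/day.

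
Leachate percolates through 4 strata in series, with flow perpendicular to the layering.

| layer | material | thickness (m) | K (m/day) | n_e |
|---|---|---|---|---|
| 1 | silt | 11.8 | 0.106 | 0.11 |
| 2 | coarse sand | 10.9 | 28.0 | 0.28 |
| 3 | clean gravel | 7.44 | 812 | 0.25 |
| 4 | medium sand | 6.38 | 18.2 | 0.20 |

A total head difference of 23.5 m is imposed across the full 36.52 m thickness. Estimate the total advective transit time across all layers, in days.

35.7

With flow normal to the layers, continuity requires the same specific discharge q through every layer.
Σ(b_i/K_i) = 11.8/0.106 + 10.9/28.0 + 7.44/812 + 6.38/18.2 = 112.1 d.
q = Δh / Σ(b_i/K_i) = 23.5 / 112.1 = 0.2097 m/day.
In each layer the seepage velocity is v_i = q/n_i, so the layer transit time is t_i = b_i·n_i / q:
  layer 1 (silt): t_1 = 11.8 × 0.11 / 0.2097 = 6.190 d
  layer 2 (coarse sand): t_2 = 10.9 × 0.28 / 0.2097 = 14.55 d
  layer 3 (clean gravel): t_3 = 7.44 × 0.25 / 0.2097 = 8.870 d
  layer 4 (medium sand): t_4 = 6.38 × 0.20 / 0.2097 = 6.085 d
Total t = Σ t_i = 35.70 days.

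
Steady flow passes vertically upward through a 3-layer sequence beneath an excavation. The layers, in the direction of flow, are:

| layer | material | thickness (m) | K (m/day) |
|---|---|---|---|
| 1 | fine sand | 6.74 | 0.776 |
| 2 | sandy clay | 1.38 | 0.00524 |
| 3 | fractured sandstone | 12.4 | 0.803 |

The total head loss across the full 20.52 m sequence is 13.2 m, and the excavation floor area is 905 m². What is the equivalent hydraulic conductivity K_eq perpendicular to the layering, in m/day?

0.0714

Flow is perpendicular to layering, so the layers act in series and the equivalent K is the thickness-weighted harmonic mean.
Total thickness L = 6.74 + 1.38 + 12.4 = 20.52 m.
Σ(b_i/K_i) = 6.74/0.776 + 1.38/0.00524 + 12.4/0.803 = 287.5 d.
K_eq = L / Σ(b_i/K_i) = 20.52 / 287.5 = 0.07138 m/day.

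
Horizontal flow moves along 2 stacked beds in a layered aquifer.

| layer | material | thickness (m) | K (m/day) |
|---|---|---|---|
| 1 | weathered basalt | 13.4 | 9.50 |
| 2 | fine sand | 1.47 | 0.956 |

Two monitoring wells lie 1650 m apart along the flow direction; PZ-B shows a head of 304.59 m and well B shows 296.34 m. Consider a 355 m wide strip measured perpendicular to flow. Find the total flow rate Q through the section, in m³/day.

228

Flow is parallel to layering, so each bed carries its own Darcy discharge and the transmissivities add.
Σ(K_i·b_i) = 9.50×13.4 + 0.956×1.47 = 128.7 m²/day.
Hydraulic gradient i = (304.59 − 296.34) / 1650 = 8.25 / 1650 = 0.005000.
Q = Σ(K_i·b_i) · W · i = 128.7 × 355 × 0.005000 = 228.5 m³/day.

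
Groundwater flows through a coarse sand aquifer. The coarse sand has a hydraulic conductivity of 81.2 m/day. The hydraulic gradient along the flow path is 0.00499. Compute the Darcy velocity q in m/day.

Hydraulic gradient i = 0.00499.
Specific discharge q = K · i = 81.20 × 0.004990 = 0.4052 m/day.

0.405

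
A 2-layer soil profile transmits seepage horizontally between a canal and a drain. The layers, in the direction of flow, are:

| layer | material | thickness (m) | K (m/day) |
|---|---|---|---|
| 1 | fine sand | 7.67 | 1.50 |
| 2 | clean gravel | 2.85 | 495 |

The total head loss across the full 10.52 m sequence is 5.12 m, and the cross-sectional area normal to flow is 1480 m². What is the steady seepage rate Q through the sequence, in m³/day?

1480

Flow is perpendicular to layering, so the layers act in series and the equivalent K is the thickness-weighted harmonic mean.
Total thickness L = 7.67 + 2.85 = 10.52 m.
Σ(b_i/K_i) = 7.67/1.50 + 2.85/495 = 5.119 d.
K_eq = L / Σ(b_i/K_i) = 10.52 / 5.119 = 2.055 m/day.
Q = K_eq · A · (Δh/L) = 2.055 × 1480 × (5.12/10.52) = 1480 m³/day.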